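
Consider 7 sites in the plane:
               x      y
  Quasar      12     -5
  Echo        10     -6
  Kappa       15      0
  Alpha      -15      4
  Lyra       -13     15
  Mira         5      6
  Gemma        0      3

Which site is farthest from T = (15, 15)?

Alpha

Squared Euclidean distances:
d²(T, Quasar) = 9 + 400 = 409
d²(T, Echo) = 25 + 441 = 466
d²(T, Kappa) = 0 + 225 = 225
d²(T, Alpha) = 900 + 121 = 1021
d²(T, Lyra) = 784 + 0 = 784
d²(T, Mira) = 100 + 81 = 181
d²(T, Gemma) = 225 + 144 = 369
The largest is to Alpha.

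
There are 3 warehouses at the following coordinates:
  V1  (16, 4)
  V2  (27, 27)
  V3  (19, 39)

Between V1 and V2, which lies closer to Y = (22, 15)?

Compare squared distances:
|YV1|² = (22−16)² + (15−4)² = 36 + 121 = 157
|YV2|² = (22−27)² + (15−27)² = 25 + 144 = 169
157 < 169, so V1 is closer.

V1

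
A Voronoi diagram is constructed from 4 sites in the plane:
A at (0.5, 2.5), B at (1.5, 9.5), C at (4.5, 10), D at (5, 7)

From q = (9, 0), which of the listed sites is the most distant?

B

Squared Euclidean distances:
|qA|² = (9−0.5)² + (0−2.5)² = 72.25 + 6.25 = 78.5
|qB|² = (9−1.5)² + (0−9.5)² = 56.25 + 90.25 = 146.5
|qC|² = (9−4.5)² + (0−10)² = 20.25 + 100 = 120.25
|qD|² = (9−5)² + (0−7)² = 16 + 49 = 65
The largest is to B.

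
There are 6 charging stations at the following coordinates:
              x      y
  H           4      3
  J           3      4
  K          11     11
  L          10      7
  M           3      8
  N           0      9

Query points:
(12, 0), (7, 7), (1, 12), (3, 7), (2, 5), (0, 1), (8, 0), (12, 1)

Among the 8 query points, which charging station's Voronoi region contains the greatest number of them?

(12, 0) — d² to each: H:73, J:97, K:122, L:53, M:145, N:225 → nearest is L
(7, 7) — d² to each: H:25, J:25, K:32, L:9, M:17, N:53 → nearest is L
(1, 12) — d² to each: H:90, J:68, K:101, L:106, M:20, N:10 → nearest is N
(3, 7) — d² to each: H:17, J:9, K:80, L:49, M:1, N:13 → nearest is M
(2, 5) — d² to each: H:8, J:2, K:117, L:68, M:10, N:20 → nearest is J
(0, 1) — d² to each: H:20, J:18, K:221, L:136, M:58, N:64 → nearest is J
(8, 0) — d² to each: H:25, J:41, K:130, L:53, M:89, N:145 → nearest is H
(12, 1) — d² to each: H:68, J:90, K:101, L:40, M:130, N:208 → nearest is L
Tally — H:1, J:2, L:3, M:1, N:1. L captures the most (3).

L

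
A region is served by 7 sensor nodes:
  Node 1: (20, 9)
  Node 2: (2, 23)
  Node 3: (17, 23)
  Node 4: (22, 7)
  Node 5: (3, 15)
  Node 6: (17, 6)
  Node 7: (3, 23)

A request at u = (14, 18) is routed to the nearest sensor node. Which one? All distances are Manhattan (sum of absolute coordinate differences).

Node 3

d(u, Node 1) = |14−20| + |18−9| = 6 + 9 = 15
d(u, Node 2) = |14−2| + |18−23| = 12 + 5 = 17
d(u, Node 3) = |14−17| + |18−23| = 3 + 5 = 8
d(u, Node 4) = |14−22| + |18−7| = 8 + 11 = 19
d(u, Node 5) = |14−3| + |18−15| = 11 + 3 = 14
d(u, Node 6) = |14−17| + |18−6| = 3 + 12 = 15
d(u, Node 7) = |14−3| + |18−23| = 11 + 5 = 16
Node 3 is nearest.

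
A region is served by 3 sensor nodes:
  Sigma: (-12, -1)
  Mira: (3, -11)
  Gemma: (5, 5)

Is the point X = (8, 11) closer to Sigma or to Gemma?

Compare squared distances:
d²(X, Sigma) = (8−(-12))² + (11−(-1))² = 400 + 144 = 544
d²(X, Gemma) = (8−5)² + (11−5)² = 9 + 36 = 45
544 > 45, so Gemma is closer.

Gemma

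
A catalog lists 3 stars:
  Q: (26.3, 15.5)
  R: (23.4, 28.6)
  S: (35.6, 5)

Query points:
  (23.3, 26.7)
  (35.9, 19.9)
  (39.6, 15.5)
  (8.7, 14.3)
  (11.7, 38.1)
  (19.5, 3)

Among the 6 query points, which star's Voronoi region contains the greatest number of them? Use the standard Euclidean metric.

(23.3, 26.7) — d² to each: Q:134.44, R:3.62, S:622.18 → nearest is R
(35.9, 19.9) — d² to each: Q:111.52, R:231.94, S:222.1 → nearest is Q
(39.6, 15.5) — d² to each: Q:176.89, R:434.05, S:126.25 → nearest is S
(8.7, 14.3) — d² to each: Q:311.2, R:420.58, S:810.1 → nearest is Q
(11.7, 38.1) — d² to each: Q:723.92, R:227.14, S:1666.82 → nearest is R
(19.5, 3) — d² to each: Q:202.49, R:670.57, S:263.21 → nearest is Q
Tally — Q:3, R:2, S:1. Q captures the most (3).

Q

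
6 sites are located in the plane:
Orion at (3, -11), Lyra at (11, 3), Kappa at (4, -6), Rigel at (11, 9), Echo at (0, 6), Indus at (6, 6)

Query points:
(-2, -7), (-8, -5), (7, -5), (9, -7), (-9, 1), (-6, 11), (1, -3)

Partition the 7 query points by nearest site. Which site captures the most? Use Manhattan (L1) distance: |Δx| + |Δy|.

Kappa

(-2, -7) — d to each: Orion:9, Lyra:23, Kappa:7, Rigel:29, Echo:15, Indus:21 → nearest is Kappa
(-8, -5) — d to each: Orion:17, Lyra:27, Kappa:13, Rigel:33, Echo:19, Indus:25 → nearest is Kappa
(7, -5) — d to each: Orion:10, Lyra:12, Kappa:4, Rigel:18, Echo:18, Indus:12 → nearest is Kappa
(9, -7) — d to each: Orion:10, Lyra:12, Kappa:6, Rigel:18, Echo:22, Indus:16 → nearest is Kappa
(-9, 1) — d to each: Orion:24, Lyra:22, Kappa:20, Rigel:28, Echo:14, Indus:20 → nearest is Echo
(-6, 11) — d to each: Orion:31, Lyra:25, Kappa:27, Rigel:19, Echo:11, Indus:17 → nearest is Echo
(1, -3) — d to each: Orion:10, Lyra:16, Kappa:6, Rigel:22, Echo:10, Indus:14 → nearest is Kappa
Tally — Kappa:5, Echo:2. Kappa captures the most (5).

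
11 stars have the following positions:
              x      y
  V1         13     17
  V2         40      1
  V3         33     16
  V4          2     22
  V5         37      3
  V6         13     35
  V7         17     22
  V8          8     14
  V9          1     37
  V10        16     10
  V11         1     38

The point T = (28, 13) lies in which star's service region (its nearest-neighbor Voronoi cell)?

V3

Compare squared distances (the ordering matches that of the actual distances):
|TV1|² = 225 + 16 = 241
|TV2|² = 144 + 144 = 288
|TV3|² = 25 + 9 = 34
|TV4|² = 676 + 81 = 757
|TV5|² = 81 + 100 = 181
|TV6|² = 225 + 484 = 709
|TV7|² = 121 + 81 = 202
|TV8|² = 400 + 1 = 401
|TV9|² = 729 + 576 = 1305
d²(T, V10) = 144 + 9 = 153
d²(T, V11) = 729 + 625 = 1354
The smallest is to V3, so T lies in the Voronoi region of V3.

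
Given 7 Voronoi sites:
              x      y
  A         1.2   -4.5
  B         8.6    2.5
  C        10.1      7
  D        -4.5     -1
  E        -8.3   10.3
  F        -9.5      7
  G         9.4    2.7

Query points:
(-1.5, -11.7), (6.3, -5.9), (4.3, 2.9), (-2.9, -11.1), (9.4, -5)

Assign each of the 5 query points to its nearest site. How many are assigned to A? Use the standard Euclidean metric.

(-1.5, -11.7) — d² to each: A:59.13, B:303.65, C:484.25, D:123.49, E:530.24, F:413.69, G:326.17 → nearest is A
(6.3, -5.9) — d² to each: A:27.97, B:75.85, C:180.85, D:140.65, E:475.6, F:416.05, G:83.57 → nearest is A
(4.3, 2.9) — d² to each: A:64.37, B:18.65, C:50.45, D:92.65, E:213.52, F:207.25, G:26.05 → nearest is B
(-2.9, -11.1) — d² to each: A:60.37, B:317.21, C:496.61, D:104.57, E:487.12, F:371.17, G:341.73 → nearest is A
(9.4, -5) — d² to each: A:67.49, B:56.89, C:144.49, D:209.21, E:547.38, F:501.21, G:59.29 → nearest is B
3 of the 5 points have A as nearest.

3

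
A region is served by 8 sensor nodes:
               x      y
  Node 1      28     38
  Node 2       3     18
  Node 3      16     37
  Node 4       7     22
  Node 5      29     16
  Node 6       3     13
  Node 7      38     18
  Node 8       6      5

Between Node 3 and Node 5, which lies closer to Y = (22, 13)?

Node 5

Compare squared distances:
d²(Y, Node 3) = (22−16)² + (13−37)² = 36 + 576 = 612
d²(Y, Node 5) = (22−29)² + (13−16)² = 49 + 9 = 58
612 > 58, so Node 5 is closer.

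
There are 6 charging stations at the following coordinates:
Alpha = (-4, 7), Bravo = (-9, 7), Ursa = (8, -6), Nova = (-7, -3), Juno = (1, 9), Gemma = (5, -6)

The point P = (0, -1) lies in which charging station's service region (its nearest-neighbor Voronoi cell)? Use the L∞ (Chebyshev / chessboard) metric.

d(P, Alpha) = max(4, 8) = 8
d(P, Bravo) = max(9, 8) = 9
d(P, Ursa) = max(8, 5) = 8
d(P, Nova) = max(7, 2) = 7
d(P, Juno) = max(1, 10) = 10
d(P, Gemma) = max(5, 5) = 5
Gemma is nearest.

Gemma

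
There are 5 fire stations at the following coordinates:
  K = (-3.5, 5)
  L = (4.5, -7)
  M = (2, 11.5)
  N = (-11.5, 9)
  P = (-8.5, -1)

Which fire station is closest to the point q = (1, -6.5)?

L

Squared Euclidean distances:
|qK|² = (1−(-3.5))² + (-6.5−5)² = 20.25 + 132.25 = 152.5
|qL|² = (1−4.5)² + (-6.5−(-7))² = 12.25 + 0.25 = 12.5
|qM|² = (1−2)² + (-6.5−11.5)² = 1 + 324 = 325
|qN|² = (1−(-11.5))² + (-6.5−9)² = 156.25 + 240.25 = 396.5
|qP|² = (1−(-8.5))² + (-6.5−(-1))² = 90.25 + 30.25 = 120.5
L is nearest.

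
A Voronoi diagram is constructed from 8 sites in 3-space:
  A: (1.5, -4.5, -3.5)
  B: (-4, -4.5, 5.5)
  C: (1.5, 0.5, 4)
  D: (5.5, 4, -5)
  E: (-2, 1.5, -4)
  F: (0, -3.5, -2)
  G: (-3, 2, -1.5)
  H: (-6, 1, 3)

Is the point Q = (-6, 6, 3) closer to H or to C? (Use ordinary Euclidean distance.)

Compare squared distances:
|QH|² = (-6−(-6))² + (6−1)² + (3−3)² = 0 + 25 + 0 = 25
|QC|² = (-6−1.5)² + (6−0.5)² + (3−4)² = 56.25 + 30.25 + 1 = 87.5
25 < 87.5, so H is closer.

H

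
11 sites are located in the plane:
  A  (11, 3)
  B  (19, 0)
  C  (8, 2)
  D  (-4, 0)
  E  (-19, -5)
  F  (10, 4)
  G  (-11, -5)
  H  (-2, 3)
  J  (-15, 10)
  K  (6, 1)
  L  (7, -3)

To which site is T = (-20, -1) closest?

Compare squared distances (the ordering matches that of the actual distances):
|TA|² = 961 + 16 = 977
|TB|² = 1521 + 1 = 1522
|TC|² = 784 + 9 = 793
|TD|² = 256 + 1 = 257
|TE|² = 1 + 16 = 17
|TF|² = 900 + 25 = 925
|TG|² = 81 + 16 = 97
|TH|² = 324 + 16 = 340
|TJ|² = 25 + 121 = 146
|TK|² = 676 + 4 = 680
|TL|² = 729 + 4 = 733
Minimum is at E.

E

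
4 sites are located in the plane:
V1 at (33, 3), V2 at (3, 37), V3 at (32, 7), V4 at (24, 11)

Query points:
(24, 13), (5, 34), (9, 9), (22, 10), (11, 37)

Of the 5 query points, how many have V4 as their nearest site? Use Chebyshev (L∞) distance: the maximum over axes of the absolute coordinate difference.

3

(24, 13) — d to each: V1:10, V2:24, V3:8, V4:2 → nearest is V4
(5, 34) — d to each: V1:31, V2:3, V3:27, V4:23 → nearest is V2
(9, 9) — d to each: V1:24, V2:28, V3:23, V4:15 → nearest is V4
(22, 10) — d to each: V1:11, V2:27, V3:10, V4:2 → nearest is V4
(11, 37) — d to each: V1:34, V2:8, V3:30, V4:26 → nearest is V2
3 of the 5 points have V4 as nearest.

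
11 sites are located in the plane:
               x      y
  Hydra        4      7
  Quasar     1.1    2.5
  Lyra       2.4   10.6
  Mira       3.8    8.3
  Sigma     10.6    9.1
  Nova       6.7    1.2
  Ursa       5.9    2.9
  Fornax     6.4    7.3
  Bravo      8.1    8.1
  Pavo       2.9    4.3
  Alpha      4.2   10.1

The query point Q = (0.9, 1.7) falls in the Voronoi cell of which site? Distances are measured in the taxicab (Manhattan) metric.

Quasar

d(Q, Hydra) = 3.1 + 5.3 = 8.4
d(Q, Quasar) = 0.2 + 0.8 = 1
d(Q, Lyra) = 1.5 + 8.9 = 10.4
d(Q, Mira) = 2.9 + 6.6 = 9.5
d(Q, Sigma) = 9.7 + 7.4 = 17.1
d(Q, Nova) = 5.8 + 0.5 = 6.3
d(Q, Ursa) = 5 + 1.2 = 6.2
d(Q, Fornax) = 5.5 + 5.6 = 11.1
d(Q, Bravo) = 7.2 + 6.4 = 13.6
d(Q, Pavo) = 2 + 2.6 = 4.6
d(Q, Alpha) = 3.3 + 8.4 = 11.7
Minimum is at Quasar.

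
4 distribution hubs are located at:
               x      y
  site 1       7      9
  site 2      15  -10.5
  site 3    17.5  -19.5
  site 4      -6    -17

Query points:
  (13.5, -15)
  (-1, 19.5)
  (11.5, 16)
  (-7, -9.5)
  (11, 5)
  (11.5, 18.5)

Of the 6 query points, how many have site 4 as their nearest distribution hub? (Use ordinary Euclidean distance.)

1

(13.5, -15) — d² to each: site 1:618.25, site 2:22.5, site 3:36.25, site 4:384.25 → nearest is site 2
(-1, 19.5) — d² to each: site 1:174.25, site 2:1156, site 3:1863.25, site 4:1357.25 → nearest is site 1
(11.5, 16) — d² to each: site 1:69.25, site 2:714.5, site 3:1296.25, site 4:1395.25 → nearest is site 1
(-7, -9.5) — d² to each: site 1:538.25, site 2:485, site 3:700.25, site 4:57.25 → nearest is site 4
(11, 5) — d² to each: site 1:32, site 2:256.25, site 3:642.5, site 4:773 → nearest is site 1
(11.5, 18.5) — d² to each: site 1:110.5, site 2:853.25, site 3:1480, site 4:1566.5 → nearest is site 1
1 of the 6 points has site 4 as nearest.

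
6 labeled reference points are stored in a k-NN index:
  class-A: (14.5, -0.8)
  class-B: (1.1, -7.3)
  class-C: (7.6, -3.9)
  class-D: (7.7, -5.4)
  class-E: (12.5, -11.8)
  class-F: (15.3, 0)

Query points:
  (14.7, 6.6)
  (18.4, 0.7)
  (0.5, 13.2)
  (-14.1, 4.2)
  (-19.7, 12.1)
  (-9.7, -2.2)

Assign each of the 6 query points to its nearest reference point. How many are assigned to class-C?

(14.7, 6.6) — d² to each: class-A:54.8, class-B:378.17, class-C:160.66, class-D:193, class-E:343.4, class-F:43.92 → nearest is class-F
(18.4, 0.7) — d² to each: class-A:17.46, class-B:363.29, class-C:137.8, class-D:151.7, class-E:191.06, class-F:10.1 → nearest is class-F
(0.5, 13.2) — d² to each: class-A:392, class-B:420.61, class-C:342.82, class-D:397.8, class-E:769, class-F:393.28 → nearest is class-C
(-14.1, 4.2) — d² to each: class-A:842.96, class-B:363.29, class-C:536.5, class-D:567.4, class-E:963.56, class-F:882 → nearest is class-B
(-19.7, 12.1) — d² to each: class-A:1336.05, class-B:809, class-C:1001.29, class-D:1057.01, class-E:1608.05, class-F:1371.41 → nearest is class-B
(-9.7, -2.2) — d² to each: class-A:587.6, class-B:142.65, class-C:302.18, class-D:313, class-E:585, class-F:629.84 → nearest is class-B
1 of the 6 points has class-C as nearest.

1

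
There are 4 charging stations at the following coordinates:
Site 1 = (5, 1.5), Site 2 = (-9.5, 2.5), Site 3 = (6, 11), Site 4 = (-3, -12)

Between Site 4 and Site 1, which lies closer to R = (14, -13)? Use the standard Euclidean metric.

Compare squared distances:
d²(R, Site 4) = (14−(-3))² + (-13−(-12))² = 289 + 1 = 290
d²(R, Site 1) = (14−5)² + (-13−1.5)² = 81 + 210.25 = 291.25
290 < 291.25, so Site 4 is closer.

Site 4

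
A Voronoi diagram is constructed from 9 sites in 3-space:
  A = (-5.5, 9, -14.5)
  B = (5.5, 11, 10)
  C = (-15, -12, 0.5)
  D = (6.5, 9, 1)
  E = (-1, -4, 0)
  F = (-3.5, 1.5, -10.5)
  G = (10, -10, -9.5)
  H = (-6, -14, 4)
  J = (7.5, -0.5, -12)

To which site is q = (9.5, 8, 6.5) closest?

Since √ is increasing, it suffices to compare squared distances:
|qA|² = 225 + 1 + 441 = 667
|qB|² = 16 + 9 + 12.25 = 37.25
|qC|² = 600.25 + 400 + 36 = 1036.25
|qD|² = 9 + 1 + 30.25 = 40.25
|qE|² = 110.25 + 144 + 42.25 = 296.5
|qF|² = 169 + 42.25 + 289 = 500.25
|qG|² = 0.25 + 324 + 256 = 580.25
|qH|² = 240.25 + 484 + 6.25 = 730.5
|qJ|² = 4 + 72.25 + 342.25 = 418.5
B is nearest.

B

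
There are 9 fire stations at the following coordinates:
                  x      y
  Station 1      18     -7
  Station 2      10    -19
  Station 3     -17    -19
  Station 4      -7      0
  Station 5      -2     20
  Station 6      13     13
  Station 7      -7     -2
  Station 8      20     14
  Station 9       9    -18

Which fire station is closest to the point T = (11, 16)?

Squared Euclidean distances:
d²(T, Station 1) = (11−18)² + (16−(-7))² = 49 + 529 = 578
d²(T, Station 2) = (11−10)² + (16−(-19))² = 1 + 1225 = 1226
d²(T, Station 3) = (11−(-17))² + (16−(-19))² = 784 + 1225 = 2009
d²(T, Station 4) = (11−(-7))² + (16−0)² = 324 + 256 = 580
d²(T, Station 5) = (11−(-2))² + (16−20)² = 169 + 16 = 185
d²(T, Station 6) = (11−13)² + (16−13)² = 4 + 9 = 13
d²(T, Station 7) = (11−(-7))² + (16−(-2))² = 324 + 324 = 648
d²(T, Station 8) = (11−20)² + (16−14)² = 81 + 4 = 85
d²(T, Station 9) = (11−9)² + (16−(-18))² = 4 + 1156 = 1160
The smallest is to Station 6, so T lies in the Voronoi region of Station 6.

Station 6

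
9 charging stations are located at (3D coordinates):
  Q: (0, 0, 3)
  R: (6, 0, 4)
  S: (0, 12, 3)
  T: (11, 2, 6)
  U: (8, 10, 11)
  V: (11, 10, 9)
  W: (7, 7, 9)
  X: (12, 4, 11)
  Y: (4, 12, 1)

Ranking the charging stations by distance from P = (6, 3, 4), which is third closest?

W

Squared Euclidean distances:
|PQ|² = (6−0)² + (3−0)² + (4−3)² = 36 + 9 + 1 = 46
|PR|² = (6−6)² + (3−0)² + (4−4)² = 0 + 9 + 0 = 9
|PS|² = (6−0)² + (3−12)² + (4−3)² = 36 + 81 + 1 = 118
|PT|² = (6−11)² + (3−2)² + (4−6)² = 25 + 1 + 4 = 30
|PU|² = (6−8)² + (3−10)² + (4−11)² = 4 + 49 + 49 = 102
|PV|² = (6−11)² + (3−10)² + (4−9)² = 25 + 49 + 25 = 99
|PW|² = (6−7)² + (3−7)² + (4−9)² = 1 + 16 + 25 = 42
|PX|² = (6−12)² + (3−4)² + (4−11)² = 36 + 1 + 49 = 86
|PY|² = (6−4)² + (3−12)² + (4−1)² = 4 + 81 + 9 = 94
Sorted ascending: R, T, W, Q, … — the third-nearest is W.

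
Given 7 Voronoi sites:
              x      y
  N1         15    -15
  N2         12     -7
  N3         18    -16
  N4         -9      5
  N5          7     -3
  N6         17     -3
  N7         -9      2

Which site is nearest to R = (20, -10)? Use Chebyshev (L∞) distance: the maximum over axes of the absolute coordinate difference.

N1

d(R,N1) = max(5, 5) = 5
d(R,N2) = max(8, 3) = 8
d(R,N3) = max(2, 6) = 6
d(R,N4) = max(29, 15) = 29
d(R,N5) = max(13, 7) = 13
d(R,N6) = max(3, 7) = 7
d(R,N7) = max(29, 12) = 29
The smallest is to N1, so R lies in the Voronoi region of N1.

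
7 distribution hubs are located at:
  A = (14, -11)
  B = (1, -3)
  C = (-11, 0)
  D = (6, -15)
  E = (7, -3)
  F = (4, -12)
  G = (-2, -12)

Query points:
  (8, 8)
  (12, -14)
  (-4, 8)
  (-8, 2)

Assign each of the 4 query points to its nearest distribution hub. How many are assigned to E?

1

(8, 8) — d² to each: A:397, B:170, C:425, D:533, E:122, F:416, G:500 → nearest is E
(12, -14) — d² to each: A:13, B:242, C:725, D:37, E:146, F:68, G:200 → nearest is A
(-4, 8) — d² to each: A:685, B:146, C:113, D:629, E:242, F:464, G:404 → nearest is C
(-8, 2) — d² to each: A:653, B:106, C:13, D:485, E:250, F:340, G:232 → nearest is C
1 of the 4 points has E as nearest.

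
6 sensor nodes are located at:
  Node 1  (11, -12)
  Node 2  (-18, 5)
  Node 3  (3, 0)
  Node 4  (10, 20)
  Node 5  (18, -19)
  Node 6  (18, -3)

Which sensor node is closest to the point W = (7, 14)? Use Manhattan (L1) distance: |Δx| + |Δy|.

Node 4

d(W, Node 1) = |7−11| + |14−(-12)| = 4 + 26 = 30
d(W, Node 2) = |7−(-18)| + |14−5| = 25 + 9 = 34
d(W, Node 3) = |7−3| + |14−0| = 4 + 14 = 18
d(W, Node 4) = |7−10| + |14−20| = 3 + 6 = 9
d(W, Node 5) = |7−18| + |14−(-19)| = 11 + 33 = 44
d(W, Node 6) = |7−18| + |14−(-3)| = 11 + 17 = 28
Node 4 is nearest.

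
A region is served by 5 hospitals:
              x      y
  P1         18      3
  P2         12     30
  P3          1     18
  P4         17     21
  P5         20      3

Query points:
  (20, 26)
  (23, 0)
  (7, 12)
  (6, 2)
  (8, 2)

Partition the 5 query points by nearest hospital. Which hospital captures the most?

P1

(20, 26) — d² to each: P1:533, P2:80, P3:425, P4:34, P5:529 → nearest is P4
(23, 0) — d² to each: P1:34, P2:1021, P3:808, P4:477, P5:18 → nearest is P5
(7, 12) — d² to each: P1:202, P2:349, P3:72, P4:181, P5:250 → nearest is P3
(6, 2) — d² to each: P1:145, P2:820, P3:281, P4:482, P5:197 → nearest is P1
(8, 2) — d² to each: P1:101, P2:800, P3:305, P4:442, P5:145 → nearest is P1
Tally — P1:2, P3:1, P4:1, P5:1. P1 captures the most (2).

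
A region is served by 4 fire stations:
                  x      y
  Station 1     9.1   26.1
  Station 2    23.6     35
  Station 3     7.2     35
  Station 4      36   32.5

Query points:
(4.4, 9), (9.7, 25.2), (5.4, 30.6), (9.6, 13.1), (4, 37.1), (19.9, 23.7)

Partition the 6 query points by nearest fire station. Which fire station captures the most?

(4.4, 9) — d² to each: Station 1:314.5, Station 2:1044.64, Station 3:683.84, Station 4:1550.81 → nearest is Station 1
(9.7, 25.2) — d² to each: Station 1:1.17, Station 2:289.25, Station 3:102.29, Station 4:744.98 → nearest is Station 1
(5.4, 30.6) — d² to each: Station 1:33.94, Station 2:350.6, Station 3:22.6, Station 4:939.97 → nearest is Station 3
(9.6, 13.1) — d² to each: Station 1:169.25, Station 2:675.61, Station 3:485.37, Station 4:1073.32 → nearest is Station 1
(4, 37.1) — d² to each: Station 1:147.01, Station 2:388.57, Station 3:14.65, Station 4:1045.16 → nearest is Station 3
(19.9, 23.7) — d² to each: Station 1:122.4, Station 2:141.38, Station 3:288.98, Station 4:336.65 → nearest is Station 1
Tally — Station 1:4, Station 3:2. Station 1 captures the most (4).

Station 1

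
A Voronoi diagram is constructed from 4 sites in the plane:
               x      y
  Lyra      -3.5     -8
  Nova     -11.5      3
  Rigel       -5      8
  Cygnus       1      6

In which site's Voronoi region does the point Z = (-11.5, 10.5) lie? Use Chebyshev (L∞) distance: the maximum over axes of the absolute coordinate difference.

Rigel

d(Z, Lyra) = max(8, 18.5) = 18.5
d(Z, Nova) = max(0, 7.5) = 7.5
d(Z, Rigel) = max(6.5, 2.5) = 6.5
d(Z, Cygnus) = max(12.5, 4.5) = 12.5
Rigel is nearest.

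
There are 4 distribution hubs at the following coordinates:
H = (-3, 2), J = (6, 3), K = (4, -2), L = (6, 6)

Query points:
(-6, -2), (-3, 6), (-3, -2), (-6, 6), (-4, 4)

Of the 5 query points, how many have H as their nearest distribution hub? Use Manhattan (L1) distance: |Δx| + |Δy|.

(-6, -2) — d to each: H:7, J:17, K:10, L:20 → nearest is H
(-3, 6) — d to each: H:4, J:12, K:15, L:9 → nearest is H
(-3, -2) — d to each: H:4, J:14, K:7, L:17 → nearest is H
(-6, 6) — d to each: H:7, J:15, K:18, L:12 → nearest is H
(-4, 4) — d to each: H:3, J:11, K:14, L:12 → nearest is H
5 of the 5 points have H as nearest.

5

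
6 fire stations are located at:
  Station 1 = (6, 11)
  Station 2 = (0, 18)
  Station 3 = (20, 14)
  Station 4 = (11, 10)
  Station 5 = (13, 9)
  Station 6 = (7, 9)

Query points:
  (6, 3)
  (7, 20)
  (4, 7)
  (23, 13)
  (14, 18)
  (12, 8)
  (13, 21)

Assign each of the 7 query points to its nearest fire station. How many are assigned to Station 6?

2

(6, 3) — d² to each: Station 1:64, Station 2:261, Station 3:317, Station 4:74, Station 5:85, Station 6:37 → nearest is Station 6
(7, 20) — d² to each: Station 1:82, Station 2:53, Station 3:205, Station 4:116, Station 5:157, Station 6:121 → nearest is Station 2
(4, 7) — d² to each: Station 1:20, Station 2:137, Station 3:305, Station 4:58, Station 5:85, Station 6:13 → nearest is Station 6
(23, 13) — d² to each: Station 1:293, Station 2:554, Station 3:10, Station 4:153, Station 5:116, Station 6:272 → nearest is Station 3
(14, 18) — d² to each: Station 1:113, Station 2:196, Station 3:52, Station 4:73, Station 5:82, Station 6:130 → nearest is Station 3
(12, 8) — d² to each: Station 1:45, Station 2:244, Station 3:100, Station 4:5, Station 5:2, Station 6:26 → nearest is Station 5
(13, 21) — d² to each: Station 1:149, Station 2:178, Station 3:98, Station 4:125, Station 5:144, Station 6:180 → nearest is Station 3
2 of the 7 points have Station 6 as nearest.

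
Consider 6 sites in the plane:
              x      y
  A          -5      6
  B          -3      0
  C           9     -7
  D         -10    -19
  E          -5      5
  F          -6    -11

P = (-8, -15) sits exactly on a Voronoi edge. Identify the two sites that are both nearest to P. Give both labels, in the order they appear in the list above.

Squared distances from P to each site:
|PA|² = (-8−(-5))² + (-15−6)² = 9 + 441 = 450
|PB|² = (-8−(-3))² + (-15−0)² = 25 + 225 = 250
|PC|² = (-8−9)² + (-15−(-7))² = 289 + 64 = 353
|PD|² = (-8−(-10))² + (-15−(-19))² = 4 + 16 = 20
|PE|² = (-8−(-5))² + (-15−5)² = 9 + 400 = 409
|PF|² = (-8−(-6))² + (-15−(-11))² = 4 + 16 = 20
P is equidistant from D and F (both at squared distance 20), and every other site is strictly farther — so P lies on the D–F Voronoi edge.

D and F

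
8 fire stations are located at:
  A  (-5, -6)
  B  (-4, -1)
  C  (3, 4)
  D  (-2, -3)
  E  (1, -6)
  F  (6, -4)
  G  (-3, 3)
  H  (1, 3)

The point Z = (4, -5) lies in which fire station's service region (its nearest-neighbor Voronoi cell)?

Compare squared distances (the ordering matches that of the actual distances):
|ZA|² = 81 + 1 = 82
|ZB|² = 64 + 16 = 80
|ZC|² = 1 + 81 = 82
|ZD|² = 36 + 4 = 40
|ZE|² = 9 + 1 = 10
|ZF|² = 4 + 1 = 5
|ZG|² = 49 + 64 = 113
|ZH|² = 9 + 64 = 73
The smallest is to F, so Z lies in the Voronoi region of F.

F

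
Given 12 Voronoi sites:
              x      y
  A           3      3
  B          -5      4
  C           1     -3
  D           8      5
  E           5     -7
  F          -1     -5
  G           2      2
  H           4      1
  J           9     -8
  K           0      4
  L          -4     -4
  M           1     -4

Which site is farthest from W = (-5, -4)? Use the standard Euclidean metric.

D

Compare squared distances (the ordering matches that of the actual distances):
|WA|² = (-5−3)² + (-4−3)² = 64 + 49 = 113
|WB|² = (-5−(-5))² + (-4−4)² = 0 + 64 = 64
|WC|² = (-5−1)² + (-4−(-3))² = 36 + 1 = 37
|WD|² = (-5−8)² + (-4−5)² = 169 + 81 = 250
|WE|² = (-5−5)² + (-4−(-7))² = 100 + 9 = 109
|WF|² = (-5−(-1))² + (-4−(-5))² = 16 + 1 = 17
|WG|² = (-5−2)² + (-4−2)² = 49 + 36 = 85
|WH|² = (-5−4)² + (-4−1)² = 81 + 25 = 106
|WJ|² = (-5−9)² + (-4−(-8))² = 196 + 16 = 212
|WK|² = (-5−0)² + (-4−4)² = 25 + 64 = 89
|WL|² = (-5−(-4))² + (-4−(-4))² = 1 + 0 = 1
|WM|² = (-5−1)² + (-4−(-4))² = 36 + 0 = 36
The largest is to D.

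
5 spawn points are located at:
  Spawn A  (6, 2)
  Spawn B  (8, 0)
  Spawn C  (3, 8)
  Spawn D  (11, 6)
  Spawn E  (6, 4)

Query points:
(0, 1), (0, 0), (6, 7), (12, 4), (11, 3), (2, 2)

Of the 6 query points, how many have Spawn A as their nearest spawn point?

3

(0, 1) — d² to each: Spawn A:37, Spawn B:65, Spawn C:58, Spawn D:146, Spawn E:45 → nearest is Spawn A
(0, 0) — d² to each: Spawn A:40, Spawn B:64, Spawn C:73, Spawn D:157, Spawn E:52 → nearest is Spawn A
(6, 7) — d² to each: Spawn A:25, Spawn B:53, Spawn C:10, Spawn D:26, Spawn E:9 → nearest is Spawn E
(12, 4) — d² to each: Spawn A:40, Spawn B:32, Spawn C:97, Spawn D:5, Spawn E:36 → nearest is Spawn D
(11, 3) — d² to each: Spawn A:26, Spawn B:18, Spawn C:89, Spawn D:9, Spawn E:26 → nearest is Spawn D
(2, 2) — d² to each: Spawn A:16, Spawn B:40, Spawn C:37, Spawn D:97, Spawn E:20 → nearest is Spawn A
3 of the 6 points have Spawn A as nearest.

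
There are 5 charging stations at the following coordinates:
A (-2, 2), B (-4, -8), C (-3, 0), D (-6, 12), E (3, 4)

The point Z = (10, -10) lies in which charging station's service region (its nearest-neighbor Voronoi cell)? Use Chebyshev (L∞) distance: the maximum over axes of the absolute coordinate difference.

d(Z,A) = max(12, 12) = 12
d(Z,B) = max(14, 2) = 14
d(Z,C) = max(13, 10) = 13
d(Z,D) = max(16, 22) = 22
d(Z,E) = max(7, 14) = 14
The smallest is to A, so Z lies in the Voronoi region of A.

A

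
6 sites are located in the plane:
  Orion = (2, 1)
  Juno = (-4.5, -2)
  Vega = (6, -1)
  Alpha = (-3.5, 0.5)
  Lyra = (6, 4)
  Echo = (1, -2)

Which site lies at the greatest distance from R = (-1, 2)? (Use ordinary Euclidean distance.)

Vega

Since √ is increasing, it suffices to compare squared distances:
d²(R, Orion) = (-1−2)² + (2−1)² = 9 + 1 = 10
d²(R, Juno) = (-1−(-4.5))² + (2−(-2))² = 12.25 + 16 = 28.25
d²(R, Vega) = (-1−6)² + (2−(-1))² = 49 + 9 = 58
d²(R, Alpha) = (-1−(-3.5))² + (2−0.5)² = 6.25 + 2.25 = 8.5
d²(R, Lyra) = (-1−6)² + (2−4)² = 49 + 4 = 53
d²(R, Echo) = (-1−1)² + (2−(-2))² = 4 + 16 = 20
The largest is to Vega.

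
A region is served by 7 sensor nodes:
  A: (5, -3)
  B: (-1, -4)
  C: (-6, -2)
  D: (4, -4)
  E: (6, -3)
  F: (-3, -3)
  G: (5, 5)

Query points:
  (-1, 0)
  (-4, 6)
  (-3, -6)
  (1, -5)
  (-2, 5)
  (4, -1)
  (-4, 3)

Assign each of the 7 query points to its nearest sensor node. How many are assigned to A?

(-1, 0) — d² to each: A:45, B:16, C:29, D:41, E:58, F:13, G:61 → nearest is F
(-4, 6) — d² to each: A:162, B:109, C:68, D:164, E:181, F:82, G:82 → nearest is C
(-3, -6) — d² to each: A:73, B:8, C:25, D:53, E:90, F:9, G:185 → nearest is B
(1, -5) — d² to each: A:20, B:5, C:58, D:10, E:29, F:20, G:116 → nearest is B
(-2, 5) — d² to each: A:113, B:82, C:65, D:117, E:128, F:65, G:49 → nearest is G
(4, -1) — d² to each: A:5, B:34, C:101, D:9, E:8, F:53, G:37 → nearest is A
(-4, 3) — d² to each: A:117, B:58, C:29, D:113, E:136, F:37, G:85 → nearest is C
1 of the 7 points has A as nearest.

1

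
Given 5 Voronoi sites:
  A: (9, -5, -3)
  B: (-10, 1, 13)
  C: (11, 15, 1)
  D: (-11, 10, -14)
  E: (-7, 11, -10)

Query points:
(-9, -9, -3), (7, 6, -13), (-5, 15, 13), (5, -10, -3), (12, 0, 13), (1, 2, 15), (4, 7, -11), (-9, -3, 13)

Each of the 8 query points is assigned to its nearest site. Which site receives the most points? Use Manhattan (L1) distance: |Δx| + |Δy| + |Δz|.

B

(-9, -9, -3) — d to each: A:22, B:27, C:48, D:32, E:29 → nearest is A
(7, 6, -13) — d to each: A:23, B:48, C:27, D:23, E:22 → nearest is E
(-5, 15, 13) — d to each: A:50, B:19, C:28, D:38, E:29 → nearest is B
(5, -10, -3) — d to each: A:9, B:42, C:35, D:47, E:40 → nearest is A
(12, 0, 13) — d to each: A:24, B:23, C:28, D:60, E:53 → nearest is B
(1, 2, 15) — d to each: A:33, B:14, C:37, D:49, E:42 → nearest is B
(4, 7, -11) — d to each: A:25, B:44, C:27, D:21, E:16 → nearest is E
(-9, -3, 13) — d to each: A:36, B:5, C:50, D:42, E:39 → nearest is B
Tally — A:2, B:4, E:2. B captures the most (4).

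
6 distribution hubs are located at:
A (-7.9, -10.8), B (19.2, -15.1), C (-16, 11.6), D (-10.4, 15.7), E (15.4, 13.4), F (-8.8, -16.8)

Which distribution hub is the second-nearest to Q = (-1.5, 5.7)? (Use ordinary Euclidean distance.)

C

Squared Euclidean distances:
|QA|² = (-1.5−(-7.9))² + (5.7−(-10.8))² = 40.96 + 272.25 = 313.21
|QB|² = (-1.5−19.2)² + (5.7−(-15.1))² = 428.49 + 432.64 = 861.13
|QC|² = (-1.5−(-16))² + (5.7−11.6)² = 210.25 + 34.81 = 245.06
|QD|² = (-1.5−(-10.4))² + (5.7−15.7)² = 79.21 + 100 = 179.21
|QE|² = (-1.5−15.4)² + (5.7−13.4)² = 285.61 + 59.29 = 344.9
|QF|² = (-1.5−(-8.8))² + (5.7−(-16.8))² = 53.29 + 506.25 = 559.54
Sorted ascending: D, C, A, … — the second-nearest is C.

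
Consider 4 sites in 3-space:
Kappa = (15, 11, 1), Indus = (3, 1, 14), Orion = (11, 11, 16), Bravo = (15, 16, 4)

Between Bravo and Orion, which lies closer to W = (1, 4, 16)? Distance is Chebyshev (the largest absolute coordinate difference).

d(W, Bravo) = max(14, 12, 12) = 14
d(W, Orion) = max(10, 7, 0) = 10
14 > 10, so Orion is closer.

Orion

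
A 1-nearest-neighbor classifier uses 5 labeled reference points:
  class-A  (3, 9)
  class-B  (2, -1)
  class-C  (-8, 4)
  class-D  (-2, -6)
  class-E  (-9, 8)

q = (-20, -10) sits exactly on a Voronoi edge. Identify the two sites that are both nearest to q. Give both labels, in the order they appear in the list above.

class-C and class-D

Squared distances from q to each site:
d²(q, class-A) = (-20−3)² + (-10−9)² = 529 + 361 = 890
d²(q, class-B) = (-20−2)² + (-10−(-1))² = 484 + 81 = 565
d²(q, class-C) = (-20−(-8))² + (-10−4)² = 144 + 196 = 340
d²(q, class-D) = (-20−(-2))² + (-10−(-6))² = 324 + 16 = 340
d²(q, class-E) = (-20−(-9))² + (-10−8)² = 121 + 324 = 445
q is equidistant from class-C and class-D (both at squared distance 340), and every other site is strictly farther — so q lies on the class-C–class-D Voronoi edge.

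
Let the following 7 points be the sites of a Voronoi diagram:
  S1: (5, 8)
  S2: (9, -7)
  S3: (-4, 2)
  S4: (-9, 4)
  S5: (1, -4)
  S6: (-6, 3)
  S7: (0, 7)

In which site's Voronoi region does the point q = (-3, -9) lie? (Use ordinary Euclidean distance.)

S5

Since √ is increasing, it suffices to compare squared distances:
|qS1|² = (-3−5)² + (-9−8)² = 64 + 289 = 353
|qS2|² = (-3−9)² + (-9−(-7))² = 144 + 4 = 148
|qS3|² = (-3−(-4))² + (-9−2)² = 1 + 121 = 122
|qS4|² = (-3−(-9))² + (-9−4)² = 36 + 169 = 205
|qS5|² = (-3−1)² + (-9−(-4))² = 16 + 25 = 41
|qS6|² = (-3−(-6))² + (-9−3)² = 9 + 144 = 153
|qS7|² = (-3−0)² + (-9−7)² = 9 + 256 = 265
S5 is nearest.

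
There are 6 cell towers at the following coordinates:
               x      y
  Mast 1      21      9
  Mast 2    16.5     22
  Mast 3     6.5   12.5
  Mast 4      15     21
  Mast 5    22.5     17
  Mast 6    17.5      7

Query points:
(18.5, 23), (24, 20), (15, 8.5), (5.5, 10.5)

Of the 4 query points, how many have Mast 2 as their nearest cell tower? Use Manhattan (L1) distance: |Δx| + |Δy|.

1

(18.5, 23) — d to each: Mast 1:16.5, Mast 2:3, Mast 3:22.5, Mast 4:5.5, Mast 5:10, Mast 6:17 → nearest is Mast 2
(24, 20) — d to each: Mast 1:14, Mast 2:9.5, Mast 3:25, Mast 4:10, Mast 5:4.5, Mast 6:19.5 → nearest is Mast 5
(15, 8.5) — d to each: Mast 1:6.5, Mast 2:15, Mast 3:12.5, Mast 4:12.5, Mast 5:16, Mast 6:4 → nearest is Mast 6
(5.5, 10.5) — d to each: Mast 1:17, Mast 2:22.5, Mast 3:3, Mast 4:20, Mast 5:23.5, Mast 6:15.5 → nearest is Mast 3
1 of the 4 points has Mast 2 as nearest.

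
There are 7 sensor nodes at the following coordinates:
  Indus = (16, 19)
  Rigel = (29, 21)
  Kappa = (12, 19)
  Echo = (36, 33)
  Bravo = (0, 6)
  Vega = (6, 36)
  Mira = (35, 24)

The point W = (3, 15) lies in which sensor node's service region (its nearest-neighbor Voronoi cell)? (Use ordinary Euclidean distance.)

Bravo

Since √ is increasing, it suffices to compare squared distances:
d²(W, Indus) = (3−16)² + (15−19)² = 169 + 16 = 185
d²(W, Rigel) = (3−29)² + (15−21)² = 676 + 36 = 712
d²(W, Kappa) = (3−12)² + (15−19)² = 81 + 16 = 97
d²(W, Echo) = (3−36)² + (15−33)² = 1089 + 324 = 1413
d²(W, Bravo) = (3−0)² + (15−6)² = 9 + 81 = 90
d²(W, Vega) = (3−6)² + (15−36)² = 9 + 441 = 450
d²(W, Mira) = (3−35)² + (15−24)² = 1024 + 81 = 1105
Bravo is nearest.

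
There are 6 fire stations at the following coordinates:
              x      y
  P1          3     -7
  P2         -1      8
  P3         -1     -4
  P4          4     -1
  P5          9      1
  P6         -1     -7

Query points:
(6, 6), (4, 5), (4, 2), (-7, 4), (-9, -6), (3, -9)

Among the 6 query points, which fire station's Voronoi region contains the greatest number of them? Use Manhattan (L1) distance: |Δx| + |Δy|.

(6, 6) — d to each: P1:16, P2:9, P3:17, P4:9, P5:8, P6:20 → nearest is P5
(4, 5) — d to each: P1:13, P2:8, P3:14, P4:6, P5:9, P6:17 → nearest is P4
(4, 2) — d to each: P1:10, P2:11, P3:11, P4:3, P5:6, P6:14 → nearest is P4
(-7, 4) — d to each: P1:21, P2:10, P3:14, P4:16, P5:19, P6:17 → nearest is P2
(-9, -6) — d to each: P1:13, P2:22, P3:10, P4:18, P5:25, P6:9 → nearest is P6
(3, -9) — d to each: P1:2, P2:21, P3:9, P4:9, P5:16, P6:6 → nearest is P1
Tally — P1:1, P2:1, P4:2, P5:1, P6:1. P4 captures the most (2).

P4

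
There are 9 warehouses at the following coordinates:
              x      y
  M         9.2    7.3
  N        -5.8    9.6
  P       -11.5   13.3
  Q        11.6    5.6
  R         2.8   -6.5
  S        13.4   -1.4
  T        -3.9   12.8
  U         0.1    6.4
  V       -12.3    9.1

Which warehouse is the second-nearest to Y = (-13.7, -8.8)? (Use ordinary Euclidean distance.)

V

Since √ is increasing, it suffices to compare squared distances:
|YM|² = (-13.7−9.2)² + (-8.8−7.3)² = 524.41 + 259.21 = 783.62
|YN|² = (-13.7−(-5.8))² + (-8.8−9.6)² = 62.41 + 338.56 = 400.97
|YP|² = (-13.7−(-11.5))² + (-8.8−13.3)² = 4.84 + 488.41 = 493.25
|YQ|² = (-13.7−11.6)² + (-8.8−5.6)² = 640.09 + 207.36 = 847.45
|YR|² = (-13.7−2.8)² + (-8.8−(-6.5))² = 272.25 + 5.29 = 277.54
|YS|² = (-13.7−13.4)² + (-8.8−(-1.4))² = 734.41 + 54.76 = 789.17
|YT|² = (-13.7−(-3.9))² + (-8.8−12.8)² = 96.04 + 466.56 = 562.6
|YU|² = (-13.7−0.1)² + (-8.8−6.4)² = 190.44 + 231.04 = 421.48
|YV|² = (-13.7−(-12.3))² + (-8.8−9.1)² = 1.96 + 320.41 = 322.37
Sorted ascending: R, V, N, … — the second-nearest is V.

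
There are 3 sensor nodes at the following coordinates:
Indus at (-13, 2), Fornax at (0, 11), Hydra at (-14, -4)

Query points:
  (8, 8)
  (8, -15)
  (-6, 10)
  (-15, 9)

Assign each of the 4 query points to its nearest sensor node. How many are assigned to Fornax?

(8, 8) — d² to each: Indus:477, Fornax:73, Hydra:628 → nearest is Fornax
(8, -15) — d² to each: Indus:730, Fornax:740, Hydra:605 → nearest is Hydra
(-6, 10) — d² to each: Indus:113, Fornax:37, Hydra:260 → nearest is Fornax
(-15, 9) — d² to each: Indus:53, Fornax:229, Hydra:170 → nearest is Indus
2 of the 4 points have Fornax as nearest.

2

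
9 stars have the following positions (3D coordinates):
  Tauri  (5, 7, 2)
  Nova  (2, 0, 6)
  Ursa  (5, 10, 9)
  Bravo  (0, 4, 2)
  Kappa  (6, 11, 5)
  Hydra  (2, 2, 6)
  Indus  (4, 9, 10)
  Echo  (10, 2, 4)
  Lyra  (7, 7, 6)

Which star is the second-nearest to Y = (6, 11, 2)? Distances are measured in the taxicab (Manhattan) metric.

Tauri

d(Y, Tauri) = |6−5| + |11−7| + |2−2| = 1 + 4 + 0 = 5
d(Y, Nova) = |6−2| + |11−0| + |2−6| = 4 + 11 + 4 = 19
d(Y, Ursa) = |6−5| + |11−10| + |2−9| = 1 + 1 + 7 = 9
d(Y, Bravo) = |6−0| + |11−4| + |2−2| = 6 + 7 + 0 = 13
d(Y, Kappa) = |6−6| + |11−11| + |2−5| = 0 + 0 + 3 = 3
d(Y, Hydra) = |6−2| + |11−2| + |2−6| = 4 + 9 + 4 = 17
d(Y, Indus) = |6−4| + |11−9| + |2−10| = 2 + 2 + 8 = 12
d(Y, Echo) = |6−10| + |11−2| + |2−4| = 4 + 9 + 2 = 15
d(Y, Lyra) = |6−7| + |11−7| + |2−6| = 1 + 4 + 4 = 9
Sorted ascending: Kappa, Tauri, Ursa, … — the second-nearest is Tauri.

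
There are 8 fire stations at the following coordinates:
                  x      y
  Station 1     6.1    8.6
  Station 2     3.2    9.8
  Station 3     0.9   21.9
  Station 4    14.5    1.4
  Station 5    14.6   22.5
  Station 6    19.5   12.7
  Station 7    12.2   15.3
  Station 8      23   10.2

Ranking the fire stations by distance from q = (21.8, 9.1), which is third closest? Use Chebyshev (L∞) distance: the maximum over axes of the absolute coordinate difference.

d(q, Station 1) = max(15.7, 0.5) = 15.7
d(q, Station 2) = max(18.6, 0.7) = 18.6
d(q, Station 3) = max(20.9, 12.8) = 20.9
d(q, Station 4) = max(7.3, 7.7) = 7.7
d(q, Station 5) = max(7.2, 13.4) = 13.4
d(q, Station 6) = max(2.3, 3.6) = 3.6
d(q, Station 7) = max(9.6, 6.2) = 9.6
d(q, Station 8) = max(1.2, 1.1) = 1.2
Sorted ascending: Station 8, Station 6, Station 4, Station 7, … — the third-nearest is Station 4.

Station 4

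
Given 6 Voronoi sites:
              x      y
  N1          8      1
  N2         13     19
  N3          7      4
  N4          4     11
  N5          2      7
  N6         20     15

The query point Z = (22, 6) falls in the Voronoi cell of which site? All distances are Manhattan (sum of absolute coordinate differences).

d(Z,N1) = 14 + 5 = 19
d(Z,N2) = 9 + 13 = 22
d(Z,N3) = 15 + 2 = 17
d(Z,N4) = 18 + 5 = 23
d(Z,N5) = 20 + 1 = 21
d(Z,N6) = 2 + 9 = 11
Minimum is at N6.

N6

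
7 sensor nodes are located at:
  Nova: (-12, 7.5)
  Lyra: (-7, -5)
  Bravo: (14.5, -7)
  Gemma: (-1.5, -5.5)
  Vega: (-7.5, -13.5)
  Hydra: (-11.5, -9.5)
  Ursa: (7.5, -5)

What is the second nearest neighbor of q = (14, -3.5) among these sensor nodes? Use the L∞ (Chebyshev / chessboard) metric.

d(q, Nova) = max(26, 11) = 26
d(q, Lyra) = max(21, 1.5) = 21
d(q, Bravo) = max(0.5, 3.5) = 3.5
d(q, Gemma) = max(15.5, 2) = 15.5
d(q, Vega) = max(21.5, 10) = 21.5
d(q, Hydra) = max(25.5, 6) = 25.5
d(q, Ursa) = max(6.5, 1.5) = 6.5
Sorted ascending: Bravo, Ursa, Gemma, … — the second-nearest is Ursa.

Ursa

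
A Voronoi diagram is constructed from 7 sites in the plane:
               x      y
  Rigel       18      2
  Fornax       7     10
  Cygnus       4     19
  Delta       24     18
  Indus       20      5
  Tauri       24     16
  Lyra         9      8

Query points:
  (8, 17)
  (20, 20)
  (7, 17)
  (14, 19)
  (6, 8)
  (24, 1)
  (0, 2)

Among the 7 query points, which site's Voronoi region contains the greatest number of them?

(8, 17) — d² to each: Rigel:325, Fornax:50, Cygnus:20, Delta:257, Indus:288, Tauri:257, Lyra:82 → nearest is Cygnus
(20, 20) — d² to each: Rigel:328, Fornax:269, Cygnus:257, Delta:20, Indus:225, Tauri:32, Lyra:265 → nearest is Delta
(7, 17) — d² to each: Rigel:346, Fornax:49, Cygnus:13, Delta:290, Indus:313, Tauri:290, Lyra:85 → nearest is Cygnus
(14, 19) — d² to each: Rigel:305, Fornax:130, Cygnus:100, Delta:101, Indus:232, Tauri:109, Lyra:146 → nearest is Cygnus
(6, 8) — d² to each: Rigel:180, Fornax:5, Cygnus:125, Delta:424, Indus:205, Tauri:388, Lyra:9 → nearest is Fornax
(24, 1) — d² to each: Rigel:37, Fornax:370, Cygnus:724, Delta:289, Indus:32, Tauri:225, Lyra:274 → nearest is Indus
(0, 2) — d² to each: Rigel:324, Fornax:113, Cygnus:305, Delta:832, Indus:409, Tauri:772, Lyra:117 → nearest is Fornax
Tally — Fornax:2, Cygnus:3, Delta:1, Indus:1. Cygnus captures the most (3).

Cygnus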